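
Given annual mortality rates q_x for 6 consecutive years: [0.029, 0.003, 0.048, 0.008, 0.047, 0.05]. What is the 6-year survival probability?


p_k = 1 - q_k for each year
Survival = product of (1 - q_k)
= 0.971 * 0.997 * 0.952 * 0.992 * 0.953 * 0.95
= 0.8277


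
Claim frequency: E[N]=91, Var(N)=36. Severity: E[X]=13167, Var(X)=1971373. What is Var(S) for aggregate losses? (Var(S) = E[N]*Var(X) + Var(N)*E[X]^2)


Var(S) = E[N]*Var(X) + Var(N)*E[X]^2
= 91*1971373 + 36*13167^2
= 179394943 + 6241316004
= 6.4207e+09


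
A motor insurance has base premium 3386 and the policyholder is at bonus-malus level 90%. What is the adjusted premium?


adjusted = base * BM_level / 100
= 3386 * 90 / 100
= 3386 * 0.9
= 3047.4


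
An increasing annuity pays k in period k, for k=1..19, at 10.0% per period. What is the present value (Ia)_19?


(Ia)_n = sum_{k=1}^{n} k * v^k, v = 1/(1+i)
v = 0.909091
Sum computed term by term:
(Ia)_19 = 60.9476


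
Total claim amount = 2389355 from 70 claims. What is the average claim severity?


severity = total / number
= 2389355 / 70
= 34133.6429


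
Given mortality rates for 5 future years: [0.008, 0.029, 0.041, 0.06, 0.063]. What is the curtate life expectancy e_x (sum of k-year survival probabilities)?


e_x = sum_{k=1}^{n} k_p_x
k_p_x values:
  1_p_x = 0.992
  2_p_x = 0.963232
  3_p_x = 0.923739
  4_p_x = 0.868315
  5_p_x = 0.813611
e_x = 4.5609


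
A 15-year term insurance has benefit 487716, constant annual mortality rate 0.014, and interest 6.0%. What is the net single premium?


NSP = benefit * sum_{k=0}^{n-1} k_p_x * q * v^(k+1)
With constant q=0.014, v=0.943396
Sum = 0.125295
NSP = 487716 * 0.125295
= 61108.3262


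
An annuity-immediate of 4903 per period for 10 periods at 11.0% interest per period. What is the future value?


FV = PMT * ((1+i)^n - 1) / i
= 4903 * ((1.11)^10 - 1) / 0.11
= 4903 * (2.839421 - 1) / 0.11
= 81988.01


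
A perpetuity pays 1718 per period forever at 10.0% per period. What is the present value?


PV = PMT / i
= 1718 / 0.1
= 17180.0


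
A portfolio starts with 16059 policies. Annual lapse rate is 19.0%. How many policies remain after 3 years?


remaining = initial * (1 - lapse)^years
= 16059 * (1 - 0.19)^3
= 16059 * 0.531441
= 8534.411


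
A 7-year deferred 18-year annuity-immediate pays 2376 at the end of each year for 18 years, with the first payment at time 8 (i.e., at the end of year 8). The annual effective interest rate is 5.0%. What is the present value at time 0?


PV at time 7 of the 18-year annuity-immediate:
a_n = 2376 * (1-(1+0.05)^(-18))/0.05 = 27774.4585
Discount back 7 years to time 0:
PV = 27774.4585 * (1+0.05)^(-7)
= 27774.4585 * 0.710681
= 19738.7891


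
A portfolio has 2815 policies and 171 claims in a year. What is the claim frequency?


frequency = claims / policies
= 171 / 2815
= 0.0607


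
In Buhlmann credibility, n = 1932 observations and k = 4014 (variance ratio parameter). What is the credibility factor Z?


Z = n / (n + k)
= 1932 / (1932 + 4014)
= 1932 / 5946
= 0.3249


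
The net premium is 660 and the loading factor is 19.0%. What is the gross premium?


Gross = net * (1 + loading)
= 660 * (1 + 0.19)
= 660 * 1.19
= 785.4


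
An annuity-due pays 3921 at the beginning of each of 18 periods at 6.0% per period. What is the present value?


PV_due = PMT * (1-(1+i)^(-n))/i * (1+i)
PV_immediate = 42455.0332
PV_due = 42455.0332 * 1.06
= 45002.3352


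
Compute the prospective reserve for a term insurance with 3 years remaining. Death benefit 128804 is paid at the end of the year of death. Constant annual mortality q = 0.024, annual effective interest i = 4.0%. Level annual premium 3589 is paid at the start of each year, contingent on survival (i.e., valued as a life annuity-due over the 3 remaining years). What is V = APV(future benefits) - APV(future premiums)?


v = 1/(1+i) = 0.961538
APV(future benefits) per unit = sum_{k=0}^{2} k_p_x * q * v^(k+1) = 0.065058
APV(future benefits) = 128804 * 0.065058 = 8379.7057
Life annuity-due factor ä_{x:3} = sum_{k=0}^{2} k_p_x * v^k = 2.819172
APV(future premiums) = 3589 * 2.819172 = 10118.0069
V = 8379.7057 - 10118.0069
= -1738.3012


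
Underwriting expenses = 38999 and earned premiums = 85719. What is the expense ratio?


Expense ratio = expenses / premiums
= 38999 / 85719
= 0.455


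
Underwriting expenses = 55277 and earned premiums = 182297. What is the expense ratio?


Expense ratio = expenses / premiums
= 55277 / 182297
= 0.3032


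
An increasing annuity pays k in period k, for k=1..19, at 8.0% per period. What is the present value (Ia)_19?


(Ia)_n = sum_{k=1}^{n} k * v^k, v = 1/(1+i)
v = 0.925926
Sum computed term by term:
(Ia)_19 = 74.617


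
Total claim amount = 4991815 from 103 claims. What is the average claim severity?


severity = total / number
= 4991815 / 103
= 48464.2233


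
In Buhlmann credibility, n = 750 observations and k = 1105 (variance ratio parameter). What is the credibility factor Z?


Z = n / (n + k)
= 750 / (750 + 1105)
= 750 / 1855
= 0.4043


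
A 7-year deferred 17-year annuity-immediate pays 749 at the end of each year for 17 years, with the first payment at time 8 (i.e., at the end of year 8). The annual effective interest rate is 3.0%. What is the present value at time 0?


PV at time 7 of the 17-year annuity-immediate:
a_n = 749 * (1-(1+0.03)^(-17))/0.03 = 9861.4227
Discount back 7 years to time 0:
PV = 9861.4227 * (1+0.03)^(-7)
= 9861.4227 * 0.813092
= 8018.2391


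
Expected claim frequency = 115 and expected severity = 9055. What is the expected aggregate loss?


E[S] = E[N] * E[X]
= 115 * 9055
= 1.0413e+06


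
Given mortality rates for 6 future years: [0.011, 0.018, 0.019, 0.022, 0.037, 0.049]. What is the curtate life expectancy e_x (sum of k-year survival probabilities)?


e_x = sum_{k=1}^{n} k_p_x
k_p_x values:
  1_p_x = 0.989
  2_p_x = 0.971198
  3_p_x = 0.952745
  4_p_x = 0.931785
  5_p_x = 0.897309
  6_p_x = 0.853341
e_x = 5.5954


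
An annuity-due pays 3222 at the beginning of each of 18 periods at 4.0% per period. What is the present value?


PV_due = PMT * (1-(1+i)^(-n))/i * (1+i)
PV_immediate = 40788.2549
PV_due = 40788.2549 * 1.04
= 42419.785


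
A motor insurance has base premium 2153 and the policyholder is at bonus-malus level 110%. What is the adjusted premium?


adjusted = base * BM_level / 100
= 2153 * 110 / 100
= 2153 * 1.1
= 2368.3


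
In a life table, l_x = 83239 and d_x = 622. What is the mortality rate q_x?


q_x = d_x / l_x
= 622 / 83239
= 0.0075


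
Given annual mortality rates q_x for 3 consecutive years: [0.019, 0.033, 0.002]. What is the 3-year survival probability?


p_k = 1 - q_k for each year
Survival = product of (1 - q_k)
= 0.981 * 0.967 * 0.998
= 0.9467


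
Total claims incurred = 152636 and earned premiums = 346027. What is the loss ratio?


Loss ratio = claims / premiums
= 152636 / 346027
= 0.4411


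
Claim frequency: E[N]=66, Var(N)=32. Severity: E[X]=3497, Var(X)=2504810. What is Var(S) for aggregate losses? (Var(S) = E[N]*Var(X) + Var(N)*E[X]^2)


Var(S) = E[N]*Var(X) + Var(N)*E[X]^2
= 66*2504810 + 32*3497^2
= 165317460 + 391328288
= 5.5665e+08


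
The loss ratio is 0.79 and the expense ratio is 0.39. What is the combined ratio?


Combined ratio = loss ratio + expense ratio
= 0.79 + 0.39
= 1.18


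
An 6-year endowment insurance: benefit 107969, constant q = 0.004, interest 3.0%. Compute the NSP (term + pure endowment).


Term component = 2317.0838
Pure endowment = 6_p_x * v^6 * benefit = 0.976239 * 0.837484 * 107969 = 88273.7876
NSP = 90590.8714


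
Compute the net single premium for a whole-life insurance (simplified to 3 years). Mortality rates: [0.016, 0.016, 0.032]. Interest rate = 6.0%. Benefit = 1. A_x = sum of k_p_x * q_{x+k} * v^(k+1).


v = 0.943396
Year 0: k_p_x=1.0, q=0.016, term=0.015094
Year 1: k_p_x=0.984, q=0.016, term=0.014012
Year 2: k_p_x=0.968256, q=0.032, term=0.026015
A_x = 0.0551


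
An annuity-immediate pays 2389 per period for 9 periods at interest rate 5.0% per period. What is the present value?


PV = PMT * (1 - (1+i)^(-n)) / i
= 2389 * (1 - (1+0.05)^(-9)) / 0.05
= 2389 * (1 - 0.644609) / 0.05
= 2389 * 7.107822
= 16980.586


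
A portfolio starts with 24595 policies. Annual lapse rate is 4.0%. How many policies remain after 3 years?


remaining = initial * (1 - lapse)^years
= 24595 * (1 - 0.04)^3
= 24595 * 0.884736
= 21760.0819


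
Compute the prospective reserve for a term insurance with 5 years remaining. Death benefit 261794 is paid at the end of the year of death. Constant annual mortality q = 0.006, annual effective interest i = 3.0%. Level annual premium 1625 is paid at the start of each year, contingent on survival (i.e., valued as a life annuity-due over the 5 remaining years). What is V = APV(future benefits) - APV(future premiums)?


v = 1/(1+i) = 0.970874
APV(future benefits) per unit = sum_{k=0}^{4} k_p_x * q * v^(k+1) = 0.02716
APV(future benefits) = 261794 * 0.02716 = 7110.3598
Life annuity-due factor ä_{x:5} = sum_{k=0}^{4} k_p_x * v^k = 4.662489
APV(future premiums) = 1625 * 4.662489 = 7576.5454
V = 7110.3598 - 7576.5454
= -466.1856


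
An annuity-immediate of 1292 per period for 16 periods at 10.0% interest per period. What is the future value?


FV = PMT * ((1+i)^n - 1) / i
= 1292 * ((1.1)^16 - 1) / 0.1
= 1292 * (4.594973 - 1) / 0.1
= 46447.051


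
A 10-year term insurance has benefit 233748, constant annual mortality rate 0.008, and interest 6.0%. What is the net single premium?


NSP = benefit * sum_{k=0}^{n-1} k_p_x * q * v^(k+1)
With constant q=0.008, v=0.943396
Sum = 0.057024
NSP = 233748 * 0.057024
= 13329.2036


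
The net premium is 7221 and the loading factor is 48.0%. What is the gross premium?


Gross = net * (1 + loading)
= 7221 * (1 + 0.48)
= 7221 * 1.48
= 10687.08


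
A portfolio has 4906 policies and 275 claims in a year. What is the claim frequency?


frequency = claims / policies
= 275 / 4906
= 0.0561


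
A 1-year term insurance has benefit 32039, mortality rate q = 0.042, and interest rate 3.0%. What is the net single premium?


NSP = benefit * q * v
v = 1/(1+i) = 0.970874
NSP = 32039 * 0.042 * 0.970874
= 1306.4447


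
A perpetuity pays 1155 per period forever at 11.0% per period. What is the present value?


PV = PMT / i
= 1155 / 0.11
= 10500.0


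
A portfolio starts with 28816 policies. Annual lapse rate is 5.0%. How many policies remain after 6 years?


remaining = initial * (1 - lapse)^years
= 28816 * (1 - 0.05)^6
= 28816 * 0.735092
= 21182.4079


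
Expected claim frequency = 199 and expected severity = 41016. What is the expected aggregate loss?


E[S] = E[N] * E[X]
= 199 * 41016
= 8.1622e+06


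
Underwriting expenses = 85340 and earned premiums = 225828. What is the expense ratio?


Expense ratio = expenses / premiums
= 85340 / 225828
= 0.3779


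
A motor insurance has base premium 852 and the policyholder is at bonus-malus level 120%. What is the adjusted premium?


adjusted = base * BM_level / 100
= 852 * 120 / 100
= 852 * 1.2
= 1022.4


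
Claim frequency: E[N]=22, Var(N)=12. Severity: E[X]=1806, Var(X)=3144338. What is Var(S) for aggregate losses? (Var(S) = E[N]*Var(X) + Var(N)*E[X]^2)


Var(S) = E[N]*Var(X) + Var(N)*E[X]^2
= 22*3144338 + 12*1806^2
= 69175436 + 39139632
= 1.0832e+08


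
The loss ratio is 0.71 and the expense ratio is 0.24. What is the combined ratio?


Combined ratio = loss ratio + expense ratio
= 0.71 + 0.24
= 0.95


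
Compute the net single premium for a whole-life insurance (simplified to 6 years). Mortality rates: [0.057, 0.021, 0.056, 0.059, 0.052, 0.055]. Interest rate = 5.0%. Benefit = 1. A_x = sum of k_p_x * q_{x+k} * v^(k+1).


v = 0.952381
Year 0: k_p_x=1.0, q=0.057, term=0.054286
Year 1: k_p_x=0.943, q=0.021, term=0.017962
Year 2: k_p_x=0.923197, q=0.056, term=0.04466
Year 3: k_p_x=0.871498, q=0.059, term=0.042302
Year 4: k_p_x=0.82008, q=0.052, term=0.033413
Year 5: k_p_x=0.777435, q=0.055, term=0.031907
A_x = 0.2245


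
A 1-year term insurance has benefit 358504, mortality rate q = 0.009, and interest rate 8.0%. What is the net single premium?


NSP = benefit * q * v
v = 1/(1+i) = 0.925926
NSP = 358504 * 0.009 * 0.925926
= 2987.5333


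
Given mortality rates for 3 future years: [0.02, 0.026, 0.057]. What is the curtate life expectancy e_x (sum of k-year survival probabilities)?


e_x = sum_{k=1}^{n} k_p_x
k_p_x values:
  1_p_x = 0.98
  2_p_x = 0.95452
  3_p_x = 0.900112
e_x = 2.8346


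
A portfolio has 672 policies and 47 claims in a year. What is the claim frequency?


frequency = claims / policies
= 47 / 672
= 0.0699


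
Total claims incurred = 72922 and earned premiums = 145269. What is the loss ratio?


Loss ratio = claims / premiums
= 72922 / 145269
= 0.502


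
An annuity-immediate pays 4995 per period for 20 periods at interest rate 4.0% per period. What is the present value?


PV = PMT * (1 - (1+i)^(-n)) / i
= 4995 * (1 - (1+0.04)^(-20)) / 0.04
= 4995 * (1 - 0.456387) / 0.04
= 4995 * 13.590326
= 67883.6801


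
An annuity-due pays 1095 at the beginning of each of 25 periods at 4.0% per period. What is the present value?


PV_due = PMT * (1-(1+i)^(-n))/i * (1+i)
PV_immediate = 17106.1775
PV_due = 17106.1775 * 1.04
= 17790.4246


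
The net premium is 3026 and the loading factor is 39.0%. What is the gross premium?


Gross = net * (1 + loading)
= 3026 * (1 + 0.39)
= 3026 * 1.39
= 4206.14


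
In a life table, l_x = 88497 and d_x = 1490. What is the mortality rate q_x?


q_x = d_x / l_x
= 1490 / 88497
= 0.0168


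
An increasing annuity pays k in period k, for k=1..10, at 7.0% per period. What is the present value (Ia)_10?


(Ia)_n = sum_{k=1}^{n} k * v^k, v = 1/(1+i)
v = 0.934579
Sum computed term by term:
(Ia)_10 = 34.7391


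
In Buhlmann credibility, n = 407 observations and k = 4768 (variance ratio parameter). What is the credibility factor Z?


Z = n / (n + k)
= 407 / (407 + 4768)
= 407 / 5175
= 0.0786


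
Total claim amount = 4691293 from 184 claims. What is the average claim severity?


severity = total / number
= 4691293 / 184
= 25496.1576


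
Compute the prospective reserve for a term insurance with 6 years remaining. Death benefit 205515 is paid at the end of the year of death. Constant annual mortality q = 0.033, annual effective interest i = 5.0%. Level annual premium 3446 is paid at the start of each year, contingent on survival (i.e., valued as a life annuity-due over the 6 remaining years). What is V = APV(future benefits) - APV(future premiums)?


v = 1/(1+i) = 0.952381
APV(future benefits) per unit = sum_{k=0}^{5} k_p_x * q * v^(k+1) = 0.155008
APV(future benefits) = 205515 * 0.155008 = 31856.5061
Life annuity-due factor ä_{x:6} = sum_{k=0}^{5} k_p_x * v^k = 4.932078
APV(future premiums) = 3446 * 4.932078 = 16995.9423
V = 31856.5061 - 16995.9423
= 14860.5637


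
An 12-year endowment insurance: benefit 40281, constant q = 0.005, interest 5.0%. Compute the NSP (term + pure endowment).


Term component = 1741.8573
Pure endowment = 12_p_x * v^12 * benefit = 0.941623 * 0.556837 * 40281 = 21120.5695
NSP = 22862.4268


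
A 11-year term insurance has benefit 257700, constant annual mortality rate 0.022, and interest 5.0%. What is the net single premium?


NSP = benefit * sum_{k=0}^{n-1} k_p_x * q * v^(k+1)
With constant q=0.022, v=0.952381
Sum = 0.165682
NSP = 257700 * 0.165682
= 42696.2777


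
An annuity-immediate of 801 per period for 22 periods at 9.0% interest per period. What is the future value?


FV = PMT * ((1+i)^n - 1) / i
= 801 * ((1.09)^22 - 1) / 0.09
= 801 * (6.6586 - 1) / 0.09
= 50361.5439


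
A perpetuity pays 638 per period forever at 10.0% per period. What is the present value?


PV = PMT / i
= 638 / 0.1
= 6380.0


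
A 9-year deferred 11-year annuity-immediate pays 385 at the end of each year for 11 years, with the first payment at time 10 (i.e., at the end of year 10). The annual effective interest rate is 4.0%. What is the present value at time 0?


PV at time 9 of the 11-year annuity-immediate:
a_n = 385 * (1-(1+0.04)^(-11))/0.04 = 3372.7835
Discount back 9 years to time 0:
PV = 3372.7835 * (1+0.04)^(-9)
= 3372.7835 * 0.702587
= 2369.673


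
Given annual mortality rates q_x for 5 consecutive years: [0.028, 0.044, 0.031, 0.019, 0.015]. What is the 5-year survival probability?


p_k = 1 - q_k for each year
Survival = product of (1 - q_k)
= 0.972 * 0.956 * 0.969 * 0.981 * 0.985
= 0.8701


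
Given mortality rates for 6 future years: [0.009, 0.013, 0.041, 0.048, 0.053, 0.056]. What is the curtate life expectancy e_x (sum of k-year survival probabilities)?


e_x = sum_{k=1}^{n} k_p_x
k_p_x values:
  1_p_x = 0.991
  2_p_x = 0.978117
  3_p_x = 0.938014
  4_p_x = 0.89299
  5_p_x = 0.845661
  6_p_x = 0.798304
e_x = 5.4441


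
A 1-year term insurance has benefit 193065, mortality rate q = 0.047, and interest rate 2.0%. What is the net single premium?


NSP = benefit * q * v
v = 1/(1+i) = 0.980392
NSP = 193065 * 0.047 * 0.980392
= 8896.1324


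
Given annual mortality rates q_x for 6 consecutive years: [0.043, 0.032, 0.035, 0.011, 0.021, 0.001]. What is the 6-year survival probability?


p_k = 1 - q_k for each year
Survival = product of (1 - q_k)
= 0.957 * 0.968 * 0.965 * 0.989 * 0.979 * 0.999
= 0.8647


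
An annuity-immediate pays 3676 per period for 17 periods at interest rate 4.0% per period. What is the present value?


PV = PMT * (1 - (1+i)^(-n)) / i
= 3676 * (1 - (1+0.04)^(-17)) / 0.04
= 3676 * (1 - 0.513373) / 0.04
= 3676 * 12.165669
= 44720.9987


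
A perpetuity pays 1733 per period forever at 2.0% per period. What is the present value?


PV = PMT / i
= 1733 / 0.02
= 86650.0


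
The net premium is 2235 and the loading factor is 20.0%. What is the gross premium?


Gross = net * (1 + loading)
= 2235 * (1 + 0.2)
= 2235 * 1.2
= 2682.0


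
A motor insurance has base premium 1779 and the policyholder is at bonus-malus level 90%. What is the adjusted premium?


adjusted = base * BM_level / 100
= 1779 * 90 / 100
= 1779 * 0.9
= 1601.1


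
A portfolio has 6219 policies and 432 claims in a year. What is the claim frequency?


frequency = claims / policies
= 432 / 6219
= 0.0695


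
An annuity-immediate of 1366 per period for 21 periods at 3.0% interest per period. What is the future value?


FV = PMT * ((1+i)^n - 1) / i
= 1366 * ((1.03)^21 - 1) / 0.03
= 1366 * (1.860295 - 1) / 0.03
= 39172.0795


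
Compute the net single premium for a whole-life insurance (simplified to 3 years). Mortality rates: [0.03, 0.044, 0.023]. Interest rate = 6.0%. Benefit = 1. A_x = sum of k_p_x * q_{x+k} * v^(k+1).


v = 0.943396
Year 0: k_p_x=1.0, q=0.03, term=0.028302
Year 1: k_p_x=0.97, q=0.044, term=0.037985
Year 2: k_p_x=0.92732, q=0.023, term=0.017908
A_x = 0.0842


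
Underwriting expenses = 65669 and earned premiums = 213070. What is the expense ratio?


Expense ratio = expenses / premiums
= 65669 / 213070
= 0.3082


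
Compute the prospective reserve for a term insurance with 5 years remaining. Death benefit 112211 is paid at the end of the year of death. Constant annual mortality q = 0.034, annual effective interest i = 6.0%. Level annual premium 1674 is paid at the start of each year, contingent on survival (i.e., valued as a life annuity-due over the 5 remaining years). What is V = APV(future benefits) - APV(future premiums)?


v = 1/(1+i) = 0.943396
APV(future benefits) per unit = sum_{k=0}^{4} k_p_x * q * v^(k+1) = 0.134346
APV(future benefits) = 112211 * 0.134346 = 15075.0576
Life annuity-due factor ä_{x:5} = sum_{k=0}^{4} k_p_x * v^k = 4.188423
APV(future premiums) = 1674 * 4.188423 = 7011.4194
V = 15075.0576 - 7011.4194
= 8063.6381


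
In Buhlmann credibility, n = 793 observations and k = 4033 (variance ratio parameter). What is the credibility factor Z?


Z = n / (n + k)
= 793 / (793 + 4033)
= 793 / 4826
= 0.1643


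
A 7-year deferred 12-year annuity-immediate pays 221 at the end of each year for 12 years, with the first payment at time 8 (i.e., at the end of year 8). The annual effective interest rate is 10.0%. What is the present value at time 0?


PV at time 7 of the 12-year annuity-immediate:
a_n = 221 * (1-(1+0.1)^(-12))/0.1 = 1505.8259
Discount back 7 years to time 0:
PV = 1505.8259 * (1+0.1)^(-7)
= 1505.8259 * 0.513158
= 772.7268


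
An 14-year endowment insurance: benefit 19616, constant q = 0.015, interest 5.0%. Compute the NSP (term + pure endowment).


Term component = 2676.4554
Pure endowment = 14_p_x * v^14 * benefit = 0.809296 * 0.505068 * 19616 = 8018.0266
NSP = 10694.482


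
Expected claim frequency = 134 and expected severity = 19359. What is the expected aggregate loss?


E[S] = E[N] * E[X]
= 134 * 19359
= 2.5941e+06


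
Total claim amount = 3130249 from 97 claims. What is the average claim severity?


severity = total / number
= 3130249 / 97
= 32270.6082


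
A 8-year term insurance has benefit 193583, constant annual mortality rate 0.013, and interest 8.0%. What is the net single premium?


NSP = benefit * sum_{k=0}^{n-1} k_p_x * q * v^(k+1)
With constant q=0.013, v=0.925926
Sum = 0.071769
NSP = 193583 * 0.071769
= 13893.3542


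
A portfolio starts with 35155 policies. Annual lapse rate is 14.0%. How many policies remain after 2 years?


remaining = initial * (1 - lapse)^years
= 35155 * (1 - 0.14)^2
= 35155 * 0.7396
= 26000.638


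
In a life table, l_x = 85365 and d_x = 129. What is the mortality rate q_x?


q_x = d_x / l_x
= 129 / 85365
= 0.0015


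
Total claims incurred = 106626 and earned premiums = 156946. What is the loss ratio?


Loss ratio = claims / premiums
= 106626 / 156946
= 0.6794


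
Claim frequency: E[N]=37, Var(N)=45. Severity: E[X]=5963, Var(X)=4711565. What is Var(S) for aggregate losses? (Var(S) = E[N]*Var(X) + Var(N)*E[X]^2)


Var(S) = E[N]*Var(X) + Var(N)*E[X]^2
= 37*4711565 + 45*5963^2
= 174327905 + 1600081605
= 1.7744e+09


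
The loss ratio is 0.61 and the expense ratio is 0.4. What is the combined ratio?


Combined ratio = loss ratio + expense ratio
= 0.61 + 0.4
= 1.01


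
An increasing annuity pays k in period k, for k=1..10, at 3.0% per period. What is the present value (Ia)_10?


(Ia)_n = sum_{k=1}^{n} k * v^k, v = 1/(1+i)
v = 0.970874
Sum computed term by term:
(Ia)_10 = 44.839


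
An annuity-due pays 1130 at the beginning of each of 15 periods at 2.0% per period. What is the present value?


PV_due = PMT * (1-(1+i)^(-n))/i * (1+i)
PV_immediate = 14519.6678
PV_due = 14519.6678 * 1.02
= 14810.0611


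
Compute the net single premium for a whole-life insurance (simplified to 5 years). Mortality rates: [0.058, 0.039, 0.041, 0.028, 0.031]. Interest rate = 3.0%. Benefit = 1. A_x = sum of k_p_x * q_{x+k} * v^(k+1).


v = 0.970874
Year 0: k_p_x=1.0, q=0.058, term=0.056311
Year 1: k_p_x=0.942, q=0.039, term=0.034629
Year 2: k_p_x=0.905262, q=0.041, term=0.033966
Year 3: k_p_x=0.868146, q=0.028, term=0.021597
Year 4: k_p_x=0.843838, q=0.031, term=0.022565
A_x = 0.1691


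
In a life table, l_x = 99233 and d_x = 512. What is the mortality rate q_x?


q_x = d_x / l_x
= 512 / 99233
= 0.0052


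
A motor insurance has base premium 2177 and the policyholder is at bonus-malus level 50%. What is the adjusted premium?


adjusted = base * BM_level / 100
= 2177 * 50 / 100
= 2177 * 0.5
= 1088.5


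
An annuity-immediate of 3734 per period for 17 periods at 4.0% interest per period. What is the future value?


FV = PMT * ((1+i)^n - 1) / i
= 3734 * ((1.04)^17 - 1) / 0.04
= 3734 * (1.9479 - 1) / 0.04
= 88486.5113


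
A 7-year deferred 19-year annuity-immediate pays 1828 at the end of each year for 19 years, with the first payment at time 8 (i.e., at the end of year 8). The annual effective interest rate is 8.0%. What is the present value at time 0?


PV at time 7 of the 19-year annuity-immediate:
a_n = 1828 * (1-(1+0.08)^(-19))/0.08 = 17555.3793
Discount back 7 years to time 0:
PV = 17555.3793 * (1+0.08)^(-7)
= 17555.3793 * 0.58349
= 10243.3952


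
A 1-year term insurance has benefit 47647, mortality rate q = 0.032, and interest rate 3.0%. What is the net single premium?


NSP = benefit * q * v
v = 1/(1+i) = 0.970874
NSP = 47647 * 0.032 * 0.970874
= 1480.2951


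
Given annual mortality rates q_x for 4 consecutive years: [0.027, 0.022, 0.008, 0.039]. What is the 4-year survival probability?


p_k = 1 - q_k for each year
Survival = product of (1 - q_k)
= 0.973 * 0.978 * 0.992 * 0.961
= 0.9072


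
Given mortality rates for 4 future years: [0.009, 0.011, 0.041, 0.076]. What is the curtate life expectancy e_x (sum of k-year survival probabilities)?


e_x = sum_{k=1}^{n} k_p_x
k_p_x values:
  1_p_x = 0.991
  2_p_x = 0.980099
  3_p_x = 0.939915
  4_p_x = 0.868481
e_x = 3.7795


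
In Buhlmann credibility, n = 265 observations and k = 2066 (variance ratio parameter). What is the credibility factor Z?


Z = n / (n + k)
= 265 / (265 + 2066)
= 265 / 2331
= 0.1137


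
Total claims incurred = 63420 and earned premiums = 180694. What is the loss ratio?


Loss ratio = claims / premiums
= 63420 / 180694
= 0.351


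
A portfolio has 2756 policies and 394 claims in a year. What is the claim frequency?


frequency = claims / policies
= 394 / 2756
= 0.143


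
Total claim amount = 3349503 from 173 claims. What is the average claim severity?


severity = total / number
= 3349503 / 173
= 19361.289


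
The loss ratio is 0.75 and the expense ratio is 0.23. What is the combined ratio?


Combined ratio = loss ratio + expense ratio
= 0.75 + 0.23
= 0.98


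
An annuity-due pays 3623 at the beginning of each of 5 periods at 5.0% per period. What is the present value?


PV_due = PMT * (1-(1+i)^(-n))/i * (1+i)
PV_immediate = 15685.694
PV_due = 15685.694 * 1.05
= 16469.9787


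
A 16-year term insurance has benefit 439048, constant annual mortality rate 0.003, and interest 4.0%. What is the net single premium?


NSP = benefit * sum_{k=0}^{n-1} k_p_x * q * v^(k+1)
With constant q=0.003, v=0.961538
Sum = 0.034266
NSP = 439048 * 0.034266
= 15044.5655


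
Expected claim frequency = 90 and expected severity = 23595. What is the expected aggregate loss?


E[S] = E[N] * E[X]
= 90 * 23595
= 2.1236e+06


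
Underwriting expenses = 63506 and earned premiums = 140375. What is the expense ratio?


Expense ratio = expenses / premiums
= 63506 / 140375
= 0.4524


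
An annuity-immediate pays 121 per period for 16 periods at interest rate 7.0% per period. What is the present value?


PV = PMT * (1 - (1+i)^(-n)) / i
= 121 * (1 - (1+0.07)^(-16)) / 0.07
= 121 * (1 - 0.338735) / 0.07
= 121 * 9.446649
= 1143.0445


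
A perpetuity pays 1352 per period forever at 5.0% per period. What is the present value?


PV = PMT / i
= 1352 / 0.05
= 27040.0


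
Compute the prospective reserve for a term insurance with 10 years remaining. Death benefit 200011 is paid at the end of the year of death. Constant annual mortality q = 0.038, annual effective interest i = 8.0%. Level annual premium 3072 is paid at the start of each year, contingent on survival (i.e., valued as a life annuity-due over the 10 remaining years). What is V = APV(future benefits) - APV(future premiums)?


v = 1/(1+i) = 0.925926
APV(future benefits) per unit = sum_{k=0}^{9} k_p_x * q * v^(k+1) = 0.220779
APV(future benefits) = 200011 * 0.220779 = 44158.2886
Life annuity-due factor ä_{x:10} = sum_{k=0}^{9} k_p_x * v^k = 6.27478
APV(future premiums) = 3072 * 6.27478 = 19276.1245
V = 44158.2886 - 19276.1245
= 24882.1641


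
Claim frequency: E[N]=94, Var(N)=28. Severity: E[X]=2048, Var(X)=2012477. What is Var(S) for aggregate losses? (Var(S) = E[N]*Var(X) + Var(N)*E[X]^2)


Var(S) = E[N]*Var(X) + Var(N)*E[X]^2
= 94*2012477 + 28*2048^2
= 189172838 + 117440512
= 3.0661e+08


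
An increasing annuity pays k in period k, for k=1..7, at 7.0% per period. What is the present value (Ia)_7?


(Ia)_n = sum_{k=1}^{n} k * v^k, v = 1/(1+i)
v = 0.934579
Sum computed term by term:
(Ia)_7 = 20.1042


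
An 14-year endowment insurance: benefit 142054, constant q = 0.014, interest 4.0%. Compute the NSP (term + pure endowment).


Term component = 19370.6816
Pure endowment = 14_p_x * v^14 * benefit = 0.820875 * 0.577475 * 142054 = 67338.5137
NSP = 86709.1953


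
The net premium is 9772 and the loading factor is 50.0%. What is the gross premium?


Gross = net * (1 + loading)
= 9772 * (1 + 0.5)
= 9772 * 1.5
= 14658.0


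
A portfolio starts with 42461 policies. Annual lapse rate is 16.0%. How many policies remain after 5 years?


remaining = initial * (1 - lapse)^years
= 42461 * (1 - 0.16)^5
= 42461 * 0.418212
= 17757.6973


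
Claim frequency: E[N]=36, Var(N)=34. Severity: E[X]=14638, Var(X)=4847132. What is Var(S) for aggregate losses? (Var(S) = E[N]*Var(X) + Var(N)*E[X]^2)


Var(S) = E[N]*Var(X) + Var(N)*E[X]^2
= 36*4847132 + 34*14638^2
= 174496752 + 7285215496
= 7.4597e+09


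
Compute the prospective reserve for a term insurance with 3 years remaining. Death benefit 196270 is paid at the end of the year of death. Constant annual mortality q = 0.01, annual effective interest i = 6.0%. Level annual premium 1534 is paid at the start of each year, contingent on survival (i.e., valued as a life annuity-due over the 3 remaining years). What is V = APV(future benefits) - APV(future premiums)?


v = 1/(1+i) = 0.943396
APV(future benefits) per unit = sum_{k=0}^{2} k_p_x * q * v^(k+1) = 0.026474
APV(future benefits) = 196270 * 0.026474 = 5196.059
Life annuity-due factor ä_{x:3} = sum_{k=0}^{2} k_p_x * v^k = 2.806248
APV(future premiums) = 1534 * 2.806248 = 4304.7841
V = 5196.059 - 4304.7841
= 891.2749


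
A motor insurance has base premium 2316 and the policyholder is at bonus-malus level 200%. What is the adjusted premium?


adjusted = base * BM_level / 100
= 2316 * 200 / 100
= 2316 * 2.0
= 4632.0


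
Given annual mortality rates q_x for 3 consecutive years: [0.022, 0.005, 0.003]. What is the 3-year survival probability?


p_k = 1 - q_k for each year
Survival = product of (1 - q_k)
= 0.978 * 0.995 * 0.997
= 0.9702


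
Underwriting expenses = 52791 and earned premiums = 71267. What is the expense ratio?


Expense ratio = expenses / premiums
= 52791 / 71267
= 0.7407


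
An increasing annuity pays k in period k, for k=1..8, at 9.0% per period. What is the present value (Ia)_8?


(Ia)_n = sum_{k=1}^{n} k * v^k, v = 1/(1+i)
v = 0.917431
Sum computed term by term:
(Ia)_8 = 22.4225


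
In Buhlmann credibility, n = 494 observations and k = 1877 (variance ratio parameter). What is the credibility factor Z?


Z = n / (n + k)
= 494 / (494 + 1877)
= 494 / 2371
= 0.2084


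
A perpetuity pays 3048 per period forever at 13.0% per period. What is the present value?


PV = PMT / i
= 3048 / 0.13
= 23446.1538


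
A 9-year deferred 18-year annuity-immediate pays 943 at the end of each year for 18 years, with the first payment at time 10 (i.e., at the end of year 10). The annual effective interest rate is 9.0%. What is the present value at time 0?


PV at time 9 of the 18-year annuity-immediate:
a_n = 943 * (1-(1+0.09)^(-18))/0.09 = 8256.5545
Discount back 9 years to time 0:
PV = 8256.5545 * (1+0.09)^(-9)
= 8256.5545 * 0.460428
= 3801.547


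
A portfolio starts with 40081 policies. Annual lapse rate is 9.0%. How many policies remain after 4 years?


remaining = initial * (1 - lapse)^years
= 40081 * (1 - 0.09)^4
= 40081 * 0.68575
= 27485.5301


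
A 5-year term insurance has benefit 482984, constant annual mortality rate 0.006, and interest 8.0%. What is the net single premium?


NSP = benefit * sum_{k=0}^{n-1} k_p_x * q * v^(k+1)
With constant q=0.006, v=0.925926
Sum = 0.023692
NSP = 482984 * 0.023692
= 11443.0396


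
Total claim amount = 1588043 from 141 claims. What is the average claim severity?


severity = total / number
= 1588043 / 141
= 11262.7163


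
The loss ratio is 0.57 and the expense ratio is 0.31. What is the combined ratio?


Combined ratio = loss ratio + expense ratio
= 0.57 + 0.31
= 0.88


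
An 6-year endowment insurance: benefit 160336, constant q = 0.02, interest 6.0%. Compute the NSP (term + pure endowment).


Term component = 15052.1864
Pure endowment = 6_p_x * v^6 * benefit = 0.885842 * 0.704961 * 160336 = 100127.2544
NSP = 115179.4408


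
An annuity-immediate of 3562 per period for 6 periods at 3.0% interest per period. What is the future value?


FV = PMT * ((1+i)^n - 1) / i
= 3562 * ((1.03)^6 - 1) / 0.03
= 3562 * (1.194052 - 1) / 0.03
= 23040.476


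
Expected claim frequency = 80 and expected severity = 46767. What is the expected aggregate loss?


E[S] = E[N] * E[X]
= 80 * 46767
= 3.7414e+06


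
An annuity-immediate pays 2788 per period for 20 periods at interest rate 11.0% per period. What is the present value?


PV = PMT * (1 - (1+i)^(-n)) / i
= 2788 * (1 - (1+0.11)^(-20)) / 0.11
= 2788 * (1 - 0.124034) / 0.11
= 2788 * 7.963328
= 22201.7588


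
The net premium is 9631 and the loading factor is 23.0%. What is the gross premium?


Gross = net * (1 + loading)
= 9631 * (1 + 0.23)
= 9631 * 1.23
= 11846.13


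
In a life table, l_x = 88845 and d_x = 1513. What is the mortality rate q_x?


q_x = d_x / l_x
= 1513 / 88845
= 0.017


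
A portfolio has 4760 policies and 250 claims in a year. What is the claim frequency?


frequency = claims / policies
= 250 / 4760
= 0.0525


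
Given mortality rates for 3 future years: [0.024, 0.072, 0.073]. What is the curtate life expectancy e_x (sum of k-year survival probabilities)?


e_x = sum_{k=1}^{n} k_p_x
k_p_x values:
  1_p_x = 0.976
  2_p_x = 0.905728
  3_p_x = 0.83961
e_x = 2.7213


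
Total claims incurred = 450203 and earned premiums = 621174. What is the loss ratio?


Loss ratio = claims / premiums
= 450203 / 621174
= 0.7248


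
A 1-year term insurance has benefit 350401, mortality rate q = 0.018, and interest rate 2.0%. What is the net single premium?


NSP = benefit * q * v
v = 1/(1+i) = 0.980392
NSP = 350401 * 0.018 * 0.980392
= 6183.5471


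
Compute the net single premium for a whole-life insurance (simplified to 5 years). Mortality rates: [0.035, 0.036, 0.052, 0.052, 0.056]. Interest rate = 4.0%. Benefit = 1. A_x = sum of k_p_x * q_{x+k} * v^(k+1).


v = 0.961538
Year 0: k_p_x=1.0, q=0.035, term=0.033654
Year 1: k_p_x=0.965, q=0.036, term=0.032119
Year 2: k_p_x=0.93026, q=0.052, term=0.043004
Year 3: k_p_x=0.881886, q=0.052, term=0.0392
Year 4: k_p_x=0.836028, q=0.056, term=0.038481
A_x = 0.1865


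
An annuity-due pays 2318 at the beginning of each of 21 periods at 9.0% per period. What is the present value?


PV_due = PMT * (1-(1+i)^(-n))/i * (1+i)
PV_immediate = 21539.421
PV_due = 21539.421 * 1.09
= 23477.9689


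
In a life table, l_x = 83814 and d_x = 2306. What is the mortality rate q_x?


q_x = d_x / l_x
= 2306 / 83814
= 0.0275


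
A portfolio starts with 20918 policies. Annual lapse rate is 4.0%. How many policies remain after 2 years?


remaining = initial * (1 - lapse)^years
= 20918 * (1 - 0.04)^2
= 20918 * 0.9216
= 19278.0288


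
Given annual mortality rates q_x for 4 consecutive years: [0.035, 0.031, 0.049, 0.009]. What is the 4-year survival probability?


p_k = 1 - q_k for each year
Survival = product of (1 - q_k)
= 0.965 * 0.969 * 0.951 * 0.991
= 0.8813


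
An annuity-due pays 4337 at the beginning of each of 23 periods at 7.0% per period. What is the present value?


PV_due = PMT * (1-(1+i)^(-n))/i * (1+i)
PV_immediate = 48887.4767
PV_due = 48887.4767 * 1.07
= 52309.6


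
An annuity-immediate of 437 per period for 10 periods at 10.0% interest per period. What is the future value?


FV = PMT * ((1+i)^n - 1) / i
= 437 * ((1.1)^10 - 1) / 0.1
= 437 * (2.593742 - 1) / 0.1
= 6964.6546


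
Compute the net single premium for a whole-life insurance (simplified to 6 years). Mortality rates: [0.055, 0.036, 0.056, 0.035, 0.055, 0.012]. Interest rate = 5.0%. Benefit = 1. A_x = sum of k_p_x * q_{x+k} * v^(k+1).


v = 0.952381
Year 0: k_p_x=1.0, q=0.055, term=0.052381
Year 1: k_p_x=0.945, q=0.036, term=0.030857
Year 2: k_p_x=0.91098, q=0.056, term=0.044069
Year 3: k_p_x=0.859965, q=0.035, term=0.024762
Year 4: k_p_x=0.829866, q=0.055, term=0.035762
Year 5: k_p_x=0.784224, q=0.012, term=0.007022
A_x = 0.1949


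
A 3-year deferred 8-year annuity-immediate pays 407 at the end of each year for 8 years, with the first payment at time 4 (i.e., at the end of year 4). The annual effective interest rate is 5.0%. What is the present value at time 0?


PV at time 3 of the 8-year annuity-immediate:
a_n = 407 * (1-(1+0.05)^(-8))/0.05 = 2630.5276
Discount back 3 years to time 0:
PV = 2630.5276 * (1+0.05)^(-3)
= 2630.5276 * 0.863838
= 2272.3486


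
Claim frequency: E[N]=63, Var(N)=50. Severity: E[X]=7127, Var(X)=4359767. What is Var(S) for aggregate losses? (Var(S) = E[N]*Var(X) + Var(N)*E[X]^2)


Var(S) = E[N]*Var(X) + Var(N)*E[X]^2
= 63*4359767 + 50*7127^2
= 274665321 + 2539706450
= 2.8144e+09


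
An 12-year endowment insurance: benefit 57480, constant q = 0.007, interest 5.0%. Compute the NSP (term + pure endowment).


Term component = 3446.0191
Pure endowment = 12_p_x * v^12 * benefit = 0.91916 * 0.556837 * 57480 = 29419.5586
NSP = 32865.5777


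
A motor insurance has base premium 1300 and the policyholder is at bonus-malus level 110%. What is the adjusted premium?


adjusted = base * BM_level / 100
= 1300 * 110 / 100
= 1300 * 1.1
= 1430.0


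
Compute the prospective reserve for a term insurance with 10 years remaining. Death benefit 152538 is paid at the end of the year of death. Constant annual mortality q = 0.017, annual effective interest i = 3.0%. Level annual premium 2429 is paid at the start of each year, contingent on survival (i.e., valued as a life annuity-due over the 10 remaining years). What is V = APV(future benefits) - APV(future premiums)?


v = 1/(1+i) = 0.970874
APV(future benefits) per unit = sum_{k=0}^{9} k_p_x * q * v^(k+1) = 0.13497
APV(future benefits) = 152538 * 0.13497 = 20587.9797
Life annuity-due factor ä_{x:10} = sum_{k=0}^{9} k_p_x * v^k = 8.177565
APV(future premiums) = 2429 * 8.177565 = 19863.3046
V = 20587.9797 - 19863.3046
= 724.6751


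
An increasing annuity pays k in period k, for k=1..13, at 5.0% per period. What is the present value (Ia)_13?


(Ia)_n = sum_{k=1}^{n} k * v^k, v = 1/(1+i)
v = 0.952381
Sum computed term by term:
(Ia)_13 = 59.3815


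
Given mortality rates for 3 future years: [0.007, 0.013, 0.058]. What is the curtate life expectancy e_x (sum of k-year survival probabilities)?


e_x = sum_{k=1}^{n} k_p_x
k_p_x values:
  1_p_x = 0.993
  2_p_x = 0.980091
  3_p_x = 0.923246
e_x = 2.8963


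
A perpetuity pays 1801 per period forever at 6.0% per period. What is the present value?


PV = PMT / i
= 1801 / 0.06
= 30016.6667


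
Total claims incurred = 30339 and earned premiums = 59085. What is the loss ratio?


Loss ratio = claims / premiums
= 30339 / 59085
= 0.5135


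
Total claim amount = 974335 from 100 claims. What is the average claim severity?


severity = total / number
= 974335 / 100
= 9743.35


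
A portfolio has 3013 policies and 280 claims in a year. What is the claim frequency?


frequency = claims / policies
= 280 / 3013
= 0.0929


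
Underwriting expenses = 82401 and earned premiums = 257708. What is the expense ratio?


Expense ratio = expenses / premiums
= 82401 / 257708
= 0.3197


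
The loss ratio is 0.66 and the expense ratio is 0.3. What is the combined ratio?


Combined ratio = loss ratio + expense ratio
= 0.66 + 0.3
= 0.96
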